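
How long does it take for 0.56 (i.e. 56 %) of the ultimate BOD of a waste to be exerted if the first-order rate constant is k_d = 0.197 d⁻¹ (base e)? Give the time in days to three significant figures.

y/L₀ = 1 − e^(−k_d t) = 0.56 ⇒ e^(−k_d t) = 0.440
t = −ln(0.440) / 0.197 = 0.8210 / 0.197 = 4.167 d.

t ≈ 4.17 d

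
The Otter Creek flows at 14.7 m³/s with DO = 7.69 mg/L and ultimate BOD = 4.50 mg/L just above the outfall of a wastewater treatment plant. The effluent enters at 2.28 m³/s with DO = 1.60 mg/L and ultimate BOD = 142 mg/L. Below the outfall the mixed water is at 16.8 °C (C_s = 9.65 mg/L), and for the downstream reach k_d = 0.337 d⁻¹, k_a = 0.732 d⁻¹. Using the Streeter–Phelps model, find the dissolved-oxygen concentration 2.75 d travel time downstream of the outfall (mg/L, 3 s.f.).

DO ≈ 4.14 mg/L

Mixed DO = (14.7×7.69 + 2.28×1.60)/(14.7+2.28) = 116.7/16.98 = 6.872 mg/L.
Mixed L₀ = (14.7×4.50 + 2.28×142)/(16.98) = 389.9/16.98 = 22.96 mg/L.
Initial deficit D₀ = C_s − DO₀ = 9.65 − 6.872 = 2.778 mg/L.
D(2.75) = [0.337×22.96/(0.732−0.337)](e^(−0.337×2.75) − e^(−0.732×2.75)) + 2.778 e^(−0.732×2.75)
= 19.59 × (0.3958 − 0.1336) + 2.778 × 0.1336 = 5.509 mg/L.
DO = 9.65 − 5.509 = 4.141 mg/L.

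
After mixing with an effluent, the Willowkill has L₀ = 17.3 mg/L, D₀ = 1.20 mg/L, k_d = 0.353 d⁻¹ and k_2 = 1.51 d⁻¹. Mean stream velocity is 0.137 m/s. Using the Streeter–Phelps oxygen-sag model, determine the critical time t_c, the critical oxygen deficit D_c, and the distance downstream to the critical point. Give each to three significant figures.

t_c ≈ 1.03 d; D_c ≈ 2.81 mg/L; x_c ≈ 12.2 km

At the critical point dD/dt = 0, so k_d L₀ e^(−k_d t) = k_2 D. Substituting D(t) from the Streeter–Phelps equation and solving for t gives
t_c = ln[(k_2/k_d)(1 − D₀(k_2−k_d)/(k_d L₀))] / (k_2−k_d).
Here k_2−k_d = 1.157 d⁻¹ and 1 − D₀(k_2−k_d)/(k_d L₀) = 1 − 1.20×1.157/(0.353×17.3) = 0.7727, so
t_c = ln(4.278 × 0.7727) / 1.157 = 1.195 / 1.157 = 1.033 d.
L(t_c) = L₀ e^(−k_d t_c) = 17.3 × 0.6944 = 12.01 mg/L, and at the critical point k_2 D_c = k_d L, so D_c = (0.353/1.51) × 12.01 = 2.808 mg/L.
x_c = v t_c = 0.137 m/s × 1.033 d × 86400 s/d = 12230 m ≈ 12.2 km.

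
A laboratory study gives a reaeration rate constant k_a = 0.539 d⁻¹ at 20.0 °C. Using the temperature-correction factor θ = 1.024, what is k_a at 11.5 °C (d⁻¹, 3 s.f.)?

k_a(T₂) = k_a(T₁) · θ^(T₂−T₁) = 0.539 × 1.024^(11.5−20.0)
= 0.539 × 1.024^-8.50 = 0.539 × 0.8174 = 0.4406 d⁻¹.

k_a ≈ 0.441 d⁻¹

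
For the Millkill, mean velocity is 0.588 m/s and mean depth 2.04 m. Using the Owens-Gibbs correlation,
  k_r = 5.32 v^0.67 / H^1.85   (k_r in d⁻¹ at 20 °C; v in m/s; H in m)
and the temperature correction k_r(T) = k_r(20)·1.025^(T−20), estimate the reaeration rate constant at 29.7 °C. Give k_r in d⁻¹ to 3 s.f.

k_r(20) = 5.32 × 0.588^0.67 / 2.04^1.85 = 5.32 × 0.7006 / 3.740 = 0.9967 d⁻¹.
k_r(29.7) = 0.9967 × 1.025^(29.7−20) = 0.9967 × 1.271 = 1.266 d⁻¹.

k_r ≈ 1.27 d⁻¹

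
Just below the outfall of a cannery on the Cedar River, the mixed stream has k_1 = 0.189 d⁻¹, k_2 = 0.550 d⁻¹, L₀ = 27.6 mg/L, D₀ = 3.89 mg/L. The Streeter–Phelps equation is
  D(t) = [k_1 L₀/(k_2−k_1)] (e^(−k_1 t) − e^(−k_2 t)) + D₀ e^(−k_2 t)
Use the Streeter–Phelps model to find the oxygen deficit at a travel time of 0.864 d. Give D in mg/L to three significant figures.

k_1 L₀/(k_2−k_1) = 0.189×27.6/(0.550−0.189) = 5.216/0.3610 = 14.45 mg/L.
e^(−k_1 t) = e^(−0.189×0.8640) = 0.8493; e^(−k_2 t) = e^(−0.550×0.8640) = 0.6218.
D = 14.45 × (0.8493 − 0.6218) + 3.89 × 0.6218 = 3.288 + 2.419 = 5.707 mg/L.

D ≈ 5.71 mg/L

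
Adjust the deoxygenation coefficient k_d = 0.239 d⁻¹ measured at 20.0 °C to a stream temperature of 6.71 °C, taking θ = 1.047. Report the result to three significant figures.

k_d ≈ 0.130 d⁻¹

k_d(T₂) = k_d(T₁) · θ^(T₂−T₁) = 0.239 × 1.047^(6.71−20.0)
= 0.239 × 1.047^-13.3 = 0.239 × 0.5431 = 0.1298 d⁻¹.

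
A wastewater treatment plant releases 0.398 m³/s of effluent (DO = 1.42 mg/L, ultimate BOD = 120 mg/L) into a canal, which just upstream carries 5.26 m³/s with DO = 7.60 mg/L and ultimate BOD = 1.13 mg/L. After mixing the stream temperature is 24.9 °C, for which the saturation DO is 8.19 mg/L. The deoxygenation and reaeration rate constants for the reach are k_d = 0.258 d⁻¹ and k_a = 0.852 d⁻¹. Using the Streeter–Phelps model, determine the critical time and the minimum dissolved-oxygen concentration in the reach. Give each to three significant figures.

Mixed DO = (5.26×7.60 + 0.398×1.42)/(5.26+0.398) = 40.54/5.658 = 7.165 mg/L.
Mixed L₀ = (5.26×1.13 + 0.398×120)/(5.658) = 53.70/5.658 = 9.492 mg/L.
Initial deficit D₀ = C_s − DO₀ = 8.19 − 7.165 = 1.025 mg/L.
t_c = (1/0.5940) ln[(0.852/0.258)(1 − 1.025×0.5940/(0.258×9.492))] = 1.684 × ln(2.482) = 1.530 d.
D_c = (0.258/0.852) × 9.492 × e^(−0.258×1.530) = 0.3028 × 9.492 × 0.6738 = 1.937 mg/L.
Minimum DO = 8.19 − 1.937 = 6.253 mg/L.

t_c ≈ 1.53 d; minimum DO ≈ 6.25 mg/L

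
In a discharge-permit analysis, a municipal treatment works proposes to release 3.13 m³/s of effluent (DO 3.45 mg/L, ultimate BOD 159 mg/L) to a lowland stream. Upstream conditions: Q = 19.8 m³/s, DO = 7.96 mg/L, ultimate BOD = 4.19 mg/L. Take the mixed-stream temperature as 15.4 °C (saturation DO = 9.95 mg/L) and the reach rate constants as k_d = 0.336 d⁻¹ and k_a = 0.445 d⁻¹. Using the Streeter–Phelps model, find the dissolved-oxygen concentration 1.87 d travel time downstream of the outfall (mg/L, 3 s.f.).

Mixed DO = (19.8×7.96 + 3.13×3.45)/(19.8+3.13) = 168.4/22.93 = 7.344 mg/L.
Mixed L₀ = (19.8×4.19 + 3.13×159)/(22.93) = 580.6/22.93 = 25.32 mg/L.
Initial deficit D₀ = C_s − DO₀ = 9.95 − 7.344 = 2.606 mg/L.
D(1.87) = [0.336×25.32/(0.445−0.336)](e^(−0.336×1.87) − e^(−0.445×1.87)) + 2.606 e^(−0.445×1.87)
= 78.06 × (0.5335 − 0.4351) + 2.606 × 0.4351 = 8.813 mg/L.
DO = 9.95 − 8.813 = 1.137 mg/L.

DO ≈ 1.14 mg/L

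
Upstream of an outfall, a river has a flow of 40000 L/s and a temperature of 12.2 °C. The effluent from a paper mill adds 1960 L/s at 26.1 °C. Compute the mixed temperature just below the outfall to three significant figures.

12.8 °C

Flow-weighted mixing: C = (Q_r C_r + Q_w C_w)/(Q_r + Q_w)
= (40000×12.2 + 1960×26.1)/(40000 + 1960) = 539200/41960 = 12.85 °C.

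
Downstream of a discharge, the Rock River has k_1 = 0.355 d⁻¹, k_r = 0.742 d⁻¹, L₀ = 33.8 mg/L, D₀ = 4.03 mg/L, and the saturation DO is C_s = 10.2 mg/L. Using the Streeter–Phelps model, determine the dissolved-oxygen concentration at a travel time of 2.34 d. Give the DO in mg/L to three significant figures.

DO ≈ 1.44 mg/L

k_1 L₀/(k_r−k_1) = 0.355×33.8/(0.742−0.355) = 12.00/0.3870 = 31.01 mg/L.
e^(−k_1 t) = e^(−0.355×2.340) = 0.4357; e^(−k_r t) = e^(−0.742×2.340) = 0.1762.
D = 31.01 × (0.4357 − 0.1762) + 4.03 × 0.1762 = 8.048 + 0.7100 = 8.758 mg/L.
DO = C_s − D = 10.2 − 8.758 = 1.442 mg/L.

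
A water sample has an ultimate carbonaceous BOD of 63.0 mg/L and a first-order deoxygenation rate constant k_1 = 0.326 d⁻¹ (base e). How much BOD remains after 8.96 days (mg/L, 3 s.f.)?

L ≈ 3.39 mg/L

L_t = L₀ e^(−k_1 t) = 63.0 × e^(−0.326×8.96) = 63.0 × 0.05388 = 3.395 mg/L.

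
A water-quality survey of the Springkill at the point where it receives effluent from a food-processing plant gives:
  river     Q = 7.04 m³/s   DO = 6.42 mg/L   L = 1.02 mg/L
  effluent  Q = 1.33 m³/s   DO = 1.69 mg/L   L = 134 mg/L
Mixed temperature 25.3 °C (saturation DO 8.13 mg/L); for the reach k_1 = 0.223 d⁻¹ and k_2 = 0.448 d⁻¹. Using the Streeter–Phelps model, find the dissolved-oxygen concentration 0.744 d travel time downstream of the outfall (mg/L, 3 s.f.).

DO ≈ 3.50 mg/L

Mixed DO = (7.04×6.42 + 1.33×1.69)/(7.04+1.33) = 47.44/8.370 = 5.668 mg/L.
Mixed L₀ = (7.04×1.02 + 1.33×134)/(8.370) = 185.4/8.370 = 22.15 mg/L.
Initial deficit D₀ = C_s − DO₀ = 8.13 − 5.668 = 2.462 mg/L.
D(0.744) = [0.223×22.15/(0.448−0.223)](e^(−0.223×0.744) − e^(−0.448×0.744)) + 2.462 e^(−0.448×0.744)
= 21.95 × (0.8471 − 0.7165) + 2.462 × 0.7165 = 4.630 mg/L.
DO = 8.13 − 4.630 = 3.500 mg/L.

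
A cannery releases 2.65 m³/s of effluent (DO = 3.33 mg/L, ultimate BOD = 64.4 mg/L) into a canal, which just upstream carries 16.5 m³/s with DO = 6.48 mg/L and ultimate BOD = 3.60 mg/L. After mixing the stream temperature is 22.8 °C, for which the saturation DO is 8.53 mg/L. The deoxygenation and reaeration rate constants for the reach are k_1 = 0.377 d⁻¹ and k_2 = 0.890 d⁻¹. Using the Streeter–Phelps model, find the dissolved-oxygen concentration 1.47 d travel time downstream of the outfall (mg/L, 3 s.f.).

DO ≈ 5.17 mg/L

Mixed DO = (16.5×6.48 + 2.65×3.33)/(16.5+2.65) = 115.7/19.15 = 6.044 mg/L.
Mixed L₀ = (16.5×3.60 + 2.65×64.4)/(19.15) = 230.1/19.15 = 12.01 mg/L.
Initial deficit D₀ = C_s − DO₀ = 8.53 − 6.044 = 2.486 mg/L.
D(1.47) = [0.377×12.01/(0.890−0.377)](e^(−0.377×1.47) − e^(−0.890×1.47)) + 2.486 e^(−0.890×1.47)
= 8.829 × (0.5745 − 0.2703) + 2.486 × 0.2703 = 3.358 mg/L.
DO = 8.53 − 3.358 = 5.172 mg/L.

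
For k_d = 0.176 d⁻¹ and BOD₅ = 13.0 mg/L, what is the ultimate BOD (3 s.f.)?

L₀ ≈ 22.2 mg/L

BOD₅ = L₀(1 − e^(−5k_d)) ⇒ L₀ = BOD₅ / (1 − e^(−5×0.176))
= 13.0 / (1 − 0.4148) = 13.0 / 0.5852 = 22.21 mg/L.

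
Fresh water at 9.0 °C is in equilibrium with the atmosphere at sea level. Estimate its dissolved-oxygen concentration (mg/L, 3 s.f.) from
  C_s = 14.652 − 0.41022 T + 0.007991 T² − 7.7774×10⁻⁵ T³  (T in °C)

C_s ≈ 11.6 mg/L

C_s = 14.652 − 0.41022×9.0 + 0.007991×9.0² − 7.7774×10⁻⁵×9.0³ = 11.55 mg/L.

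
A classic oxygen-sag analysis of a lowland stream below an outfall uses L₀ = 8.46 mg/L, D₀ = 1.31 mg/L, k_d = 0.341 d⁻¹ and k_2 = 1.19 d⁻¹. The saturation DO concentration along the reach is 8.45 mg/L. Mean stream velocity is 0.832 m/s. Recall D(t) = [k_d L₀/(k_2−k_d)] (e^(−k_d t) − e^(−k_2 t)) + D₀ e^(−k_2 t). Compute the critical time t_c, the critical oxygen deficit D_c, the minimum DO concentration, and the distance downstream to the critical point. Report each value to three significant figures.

At the critical point dD/dt = 0, so k_d L₀ e^(−k_d t) = k_2 D. Substituting D(t) from the Streeter–Phelps equation and solving for t gives
t_c = ln[(k_2/k_d)(1 − D₀(k_2−k_d)/(k_d L₀))] / (k_2−k_d).
Here k_2−k_d = 0.8490 d⁻¹ and 1 − D₀(k_2−k_d)/(k_d L₀) = 1 − 1.31×0.8490/(0.341×8.46) = 0.6145, so
t_c = ln(3.490 × 0.6145) / 0.8490 = 0.7628 / 0.8490 = 0.8985 d.
L(t_c) = L₀ e^(−k_d t_c) = 8.46 × 0.7361 = 6.227 mg/L, and at the critical point k_2 D_c = k_d L, so D_c = (0.341/1.19) × 6.227 = 1.784 mg/L.
Minimum DO = C_s − D_c = 8.45 − 1.784 = 6.666 mg/L.
x_c = v t_c = 0.832 m/s × 0.8985 d × 86400 s/d = 64590 m ≈ 64.6 km.

t_c ≈ 0.899 d; D_c ≈ 1.78 mg/L; min DO ≈ 6.67 mg/L; x_c ≈ 64.6 km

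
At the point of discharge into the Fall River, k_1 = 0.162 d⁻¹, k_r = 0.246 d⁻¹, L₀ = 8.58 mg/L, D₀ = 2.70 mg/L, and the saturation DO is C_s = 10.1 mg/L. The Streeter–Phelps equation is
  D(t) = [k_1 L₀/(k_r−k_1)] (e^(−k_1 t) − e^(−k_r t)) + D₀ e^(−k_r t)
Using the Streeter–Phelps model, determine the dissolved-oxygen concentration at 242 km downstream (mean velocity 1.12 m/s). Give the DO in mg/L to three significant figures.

Travel time t = x/v = 242 km / (1.12 m/s) = 242000 m / 1.12 m/s = 216100 s = 2.501 d.
k_1 L₀/(k_r−k_1) = 0.162×8.58/(0.246−0.162) = 1.390/0.08400 = 16.55 mg/L.
e^(−k_1 t) = e^(−0.162×2.501) = 0.6669; e^(−k_r t) = e^(−0.246×2.501) = 0.5405.
D = 16.55 × (0.6669 − 0.5405) + 2.70 × 0.5405 = 2.091 + 1.459 = 3.550 mg/L.
DO = C_s − D = 10.1 − 3.550 = 6.550 mg/L.

DO ≈ 6.55 mg/L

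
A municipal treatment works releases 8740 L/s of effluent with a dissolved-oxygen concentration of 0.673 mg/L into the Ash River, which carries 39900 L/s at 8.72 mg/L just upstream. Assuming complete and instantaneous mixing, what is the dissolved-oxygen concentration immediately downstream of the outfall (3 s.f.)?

Flow-weighted mixing: C = (Q_r C_r + Q_w C_w)/(Q_r + Q_w)
= (39900×8.72 + 8740×0.673)/(39900 + 8740) = 353800/48640 = 7.274 mg/L.

7.27 mg/L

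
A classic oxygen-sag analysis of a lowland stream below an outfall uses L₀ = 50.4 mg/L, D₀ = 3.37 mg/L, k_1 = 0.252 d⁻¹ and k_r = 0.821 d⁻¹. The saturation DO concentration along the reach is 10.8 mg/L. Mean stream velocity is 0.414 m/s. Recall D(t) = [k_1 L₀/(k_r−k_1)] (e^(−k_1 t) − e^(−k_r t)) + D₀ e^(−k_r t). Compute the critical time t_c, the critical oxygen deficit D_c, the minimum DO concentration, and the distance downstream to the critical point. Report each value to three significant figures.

With k_r/k_1 = 3.258 and 1 − D₀(k_r−k_1)/(k_1 L₀) = 0.8490,
t_c = ln(3.258 × 0.8490) / (0.821 − 0.252) = ln(2.766) / 0.5690 = 1.017/0.5690 = 1.788 d.
D_c = (k_1/k_r) L₀ e^(−k_1 t_c) = (0.252/0.821) × 50.4 × e^(−0.252×1.788) = 0.3069 × 50.4 × 0.6372 = 9.858 mg/L.
Minimum DO = C_s − D_c = 10.8 − 9.858 = 0.9419 mg/L.
x_c = v t_c = 0.414 m/s × 1.788 d × 86400 s/d = 63960 m ≈ 64.0 km.

t_c ≈ 1.79 d; D_c ≈ 9.86 mg/L; min DO ≈ 0.942 mg/L; x_c ≈ 64.0 km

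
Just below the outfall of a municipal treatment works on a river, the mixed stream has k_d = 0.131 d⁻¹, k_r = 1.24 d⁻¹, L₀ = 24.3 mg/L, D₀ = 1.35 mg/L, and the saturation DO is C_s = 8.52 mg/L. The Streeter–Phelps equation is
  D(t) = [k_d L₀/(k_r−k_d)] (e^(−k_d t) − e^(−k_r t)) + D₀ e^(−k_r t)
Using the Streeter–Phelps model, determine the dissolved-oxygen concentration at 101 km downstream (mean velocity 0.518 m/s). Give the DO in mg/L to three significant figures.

Travel time t = x/v = 101 km / (0.518 m/s) = 101000 m / 0.518 m/s = 195000 s = 2.257 d.
k_d L₀/(k_r−k_d) = 0.131×24.3/(1.24−0.131) = 3.183/1.109 = 2.870 mg/L.
e^(−k_d t) = e^(−0.131×2.257) = 0.7441; e^(−k_r t) = e^(−1.24×2.257) = 0.06091.
D = 2.870 × (0.7441 − 0.06091) + 1.35 × 0.06091 = 1.961 + 0.08223 = 2.043 mg/L.
DO = C_s − D = 8.52 − 2.043 = 6.477 mg/L.

DO ≈ 6.48 mg/L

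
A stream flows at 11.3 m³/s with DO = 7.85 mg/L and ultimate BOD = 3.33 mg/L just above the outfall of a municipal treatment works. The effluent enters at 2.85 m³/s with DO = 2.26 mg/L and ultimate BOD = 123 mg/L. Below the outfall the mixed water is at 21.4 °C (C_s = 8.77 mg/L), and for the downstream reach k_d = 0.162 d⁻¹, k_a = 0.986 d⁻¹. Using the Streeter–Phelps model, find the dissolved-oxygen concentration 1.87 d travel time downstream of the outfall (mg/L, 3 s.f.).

Mixed DO = (11.3×7.85 + 2.85×2.26)/(11.3+2.85) = 95.15/14.15 = 6.724 mg/L.
Mixed L₀ = (11.3×3.33 + 2.85×123)/(14.15) = 388.2/14.15 = 27.43 mg/L.
Initial deficit D₀ = C_s − DO₀ = 8.77 − 6.724 = 2.046 mg/L.
D(1.87) = [0.162×27.43/(0.986−0.162)](e^(−0.162×1.87) − e^(−0.986×1.87)) + 2.046 e^(−0.986×1.87)
= 5.393 × (0.7386 − 0.1582) + 2.046 × 0.1582 = 3.454 mg/L.
DO = 8.77 − 3.454 = 5.316 mg/L.

DO ≈ 5.32 mg/L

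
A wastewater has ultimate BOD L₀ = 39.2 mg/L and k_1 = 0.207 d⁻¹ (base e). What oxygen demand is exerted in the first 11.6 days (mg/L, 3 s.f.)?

y ≈ 35.6 mg/L

y_t = L₀(1 − e^(−k_1 t)) = 39.2 × (1 − e^(−0.207×11.6))
= 39.2 × (1 − 0.09061) = 39.2 × 0.9094 = 35.65 mg/L.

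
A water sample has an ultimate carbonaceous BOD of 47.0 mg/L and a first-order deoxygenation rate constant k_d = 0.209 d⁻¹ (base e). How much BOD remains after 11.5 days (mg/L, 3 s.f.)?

L ≈ 4.25 mg/L

L_t = L₀ e^(−k_d t) = 47.0 × e^(−0.209×11.5) = 47.0 × 0.09040 = 4.249 mg/L.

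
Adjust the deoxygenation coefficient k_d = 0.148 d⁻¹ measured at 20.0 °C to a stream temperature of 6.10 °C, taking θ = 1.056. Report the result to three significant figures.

k_d(T₂) = k_d(T₁) · θ^(T₂−T₁) = 0.148 × 1.056^(6.10−20.0)
= 0.148 × 1.056^-13.9 = 0.148 × 0.4689 = 0.06940 d⁻¹.

k_d ≈ 0.0694 d⁻¹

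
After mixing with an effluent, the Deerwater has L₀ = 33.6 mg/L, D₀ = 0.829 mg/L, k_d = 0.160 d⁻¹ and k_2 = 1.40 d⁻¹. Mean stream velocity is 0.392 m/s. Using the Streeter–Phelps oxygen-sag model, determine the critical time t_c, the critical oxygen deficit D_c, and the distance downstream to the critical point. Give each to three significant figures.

t_c ≈ 1.58 d; D_c ≈ 2.98 mg/L; x_c ≈ 53.4 km

t_c = [1/(k_2−k_d)] ln[(k_2/k_d)(1 − D₀(k_2−k_d)/(k_d L₀))]
= [1/(1.40−0.160)] ln[(1.40/0.160)(1 − 0.829×1.240/(0.160×33.6))]
= (1/1.240) ln[8.750 × 0.8088] = 0.8065 × ln(7.077) = 0.8065 × 1.957 = 1.578 d.
D_c = (k_d/k_2) L₀ e^(−k_d t_c) = (0.160/1.40) × 33.6 × e^(−0.160×1.578) = 0.1143 × 33.6 × 0.7769 = 2.983 mg/L.
x_c = v t_c = 0.392 m/s × 1.578 d × 86400 s/d = 53450 m ≈ 53.4 km.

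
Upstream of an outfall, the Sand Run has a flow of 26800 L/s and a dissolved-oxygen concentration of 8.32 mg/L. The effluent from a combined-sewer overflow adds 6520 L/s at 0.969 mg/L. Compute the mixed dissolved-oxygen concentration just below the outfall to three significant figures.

6.88 mg/L

Flow-weighted mixing: C = (Q_r C_r + Q_w C_w)/(Q_r + Q_w)
= (26800×8.32 + 6520×0.969)/(26800 + 6520) = 229300/33320 = 6.882 mg/L.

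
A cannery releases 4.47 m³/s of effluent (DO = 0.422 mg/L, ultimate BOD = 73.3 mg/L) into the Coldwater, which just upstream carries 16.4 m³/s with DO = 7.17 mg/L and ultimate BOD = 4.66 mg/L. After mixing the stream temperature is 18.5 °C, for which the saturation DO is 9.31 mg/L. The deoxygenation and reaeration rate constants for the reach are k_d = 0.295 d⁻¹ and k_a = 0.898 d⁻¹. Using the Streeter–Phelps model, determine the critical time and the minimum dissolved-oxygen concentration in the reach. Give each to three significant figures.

Mixed DO = (16.4×7.17 + 4.47×0.422)/(16.4+4.47) = 119.5/20.87 = 5.725 mg/L.
Mixed L₀ = (16.4×4.66 + 4.47×73.3)/(20.87) = 404.1/20.87 = 19.36 mg/L.
Initial deficit D₀ = C_s − DO₀ = 9.31 − 5.725 = 3.585 mg/L.
t_c = (1/0.6030) ln[(0.898/0.295)(1 − 3.585×0.6030/(0.295×19.36))] = 1.658 × ln(1.892) = 1.057 d.
D_c = (0.295/0.898) × 19.36 × e^(−0.295×1.057) = 0.3285 × 19.36 × 0.7321 = 4.656 mg/L.
Minimum DO = 9.31 − 4.656 = 4.654 mg/L.

t_c ≈ 1.06 d; minimum DO ≈ 4.65 mg/L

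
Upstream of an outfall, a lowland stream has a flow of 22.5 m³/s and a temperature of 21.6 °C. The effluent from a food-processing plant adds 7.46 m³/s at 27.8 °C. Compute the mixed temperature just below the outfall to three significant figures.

23.1 °C

Flow-weighted mixing: C = (Q_r C_r + Q_w C_w)/(Q_r + Q_w)
= (22.5×21.6 + 7.46×27.8)/(22.5 + 7.46) = 693.4/29.96 = 23.14 °C.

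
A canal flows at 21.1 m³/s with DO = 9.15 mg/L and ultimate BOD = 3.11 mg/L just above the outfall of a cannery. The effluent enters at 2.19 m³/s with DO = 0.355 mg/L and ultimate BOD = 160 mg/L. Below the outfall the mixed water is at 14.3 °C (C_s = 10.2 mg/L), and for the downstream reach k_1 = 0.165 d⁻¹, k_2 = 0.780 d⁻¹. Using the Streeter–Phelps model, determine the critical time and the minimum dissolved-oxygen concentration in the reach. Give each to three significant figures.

t_c ≈ 1.72 d; minimum DO ≈ 7.35 mg/L

Mixed DO = (21.1×9.15 + 2.19×0.355)/(21.1+2.19) = 193.8/23.29 = 8.323 mg/L.
Mixed L₀ = (21.1×3.11 + 2.19×160)/(23.29) = 416.0/23.29 = 17.86 mg/L.
Initial deficit D₀ = C_s − DO₀ = 10.2 − 8.323 = 1.877 mg/L.
t_c = (1/0.6150) ln[(0.780/0.165)(1 − 1.877×0.6150/(0.165×17.86))] = 1.626 × ln(2.876) = 1.718 d.
D_c = (0.165/0.780) × 17.86 × e^(−0.165×1.718) = 0.2115 × 17.86 × 0.7532 = 2.846 mg/L.
Minimum DO = 10.2 − 2.846 = 7.354 mg/L.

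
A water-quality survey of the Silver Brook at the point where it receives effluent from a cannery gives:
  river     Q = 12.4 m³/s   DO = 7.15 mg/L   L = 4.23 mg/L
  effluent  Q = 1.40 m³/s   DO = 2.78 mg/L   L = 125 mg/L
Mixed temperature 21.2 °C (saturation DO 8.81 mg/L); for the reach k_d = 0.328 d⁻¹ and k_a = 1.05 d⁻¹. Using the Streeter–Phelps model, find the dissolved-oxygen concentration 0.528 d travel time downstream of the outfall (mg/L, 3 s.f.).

DO ≈ 5.61 mg/L

Mixed DO = (12.4×7.15 + 1.40×2.78)/(12.4+1.40) = 92.55/13.80 = 6.707 mg/L.
Mixed L₀ = (12.4×4.23 + 1.40×125)/(13.80) = 227.5/13.80 = 16.48 mg/L.
Initial deficit D₀ = C_s − DO₀ = 8.81 − 6.707 = 2.103 mg/L.
D(0.528) = [0.328×16.48/(1.05−0.328)](e^(−0.328×0.528) − e^(−1.05×0.528)) + 2.103 e^(−1.05×0.528)
= 7.488 × (0.8410 − 0.5744) + 2.103 × 0.5744 = 3.204 mg/L.
DO = 8.81 − 3.204 = 5.606 mg/L.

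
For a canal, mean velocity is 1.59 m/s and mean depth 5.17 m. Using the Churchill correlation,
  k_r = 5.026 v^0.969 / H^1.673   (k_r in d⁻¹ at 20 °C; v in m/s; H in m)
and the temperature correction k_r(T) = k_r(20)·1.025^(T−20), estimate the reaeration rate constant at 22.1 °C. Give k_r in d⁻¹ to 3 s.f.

k_r(20) = 5.026 × 1.59^0.969 / 5.17^1.673 = 5.026 × 1.567 / 15.62 = 0.5043 d⁻¹.
k_r(22.1) = 0.5043 × 1.025^(22.1−20) = 0.5043 × 1.053 = 0.5312 d⁻¹.

k_r ≈ 0.531 d⁻¹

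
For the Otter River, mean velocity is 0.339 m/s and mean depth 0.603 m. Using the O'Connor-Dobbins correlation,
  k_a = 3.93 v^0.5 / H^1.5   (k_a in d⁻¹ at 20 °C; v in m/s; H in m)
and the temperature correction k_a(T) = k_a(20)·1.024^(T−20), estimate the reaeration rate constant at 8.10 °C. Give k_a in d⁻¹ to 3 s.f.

k_a ≈ 3.69 d⁻¹

k_a(20) = 3.93 × 0.339^0.5 / 0.603^1.5 = 3.93 × 0.5822 / 0.4682 = 4.887 d⁻¹.
k_a(8.10) = 4.887 × 1.024^(8.10−20) = 4.887 × 0.7541 = 3.685 d⁻¹.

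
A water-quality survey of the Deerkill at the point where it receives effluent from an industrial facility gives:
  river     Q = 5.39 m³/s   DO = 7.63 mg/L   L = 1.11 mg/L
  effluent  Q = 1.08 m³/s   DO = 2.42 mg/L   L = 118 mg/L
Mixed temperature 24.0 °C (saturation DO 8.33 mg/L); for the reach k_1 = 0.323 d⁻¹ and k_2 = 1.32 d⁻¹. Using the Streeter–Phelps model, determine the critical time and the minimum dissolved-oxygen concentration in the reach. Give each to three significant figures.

Mixed DO = (5.39×7.63 + 1.08×2.42)/(5.39+1.08) = 43.74/6.470 = 6.760 mg/L.
Mixed L₀ = (5.39×1.11 + 1.08×118)/(6.470) = 133.4/6.470 = 20.62 mg/L.
Initial deficit D₀ = C_s − DO₀ = 8.33 − 6.760 = 1.570 mg/L.
t_c = (1/0.9970) ln[(1.32/0.323)(1 − 1.570×0.9970/(0.323×20.62))] = 1.003 × ln(3.127) = 1.143 d.
D_c = (0.323/1.32) × 20.62 × e^(−0.323×1.143) = 0.2447 × 20.62 × 0.6912 = 3.488 mg/L.
Minimum DO = 8.33 − 3.488 = 4.842 mg/L.

t_c ≈ 1.14 d; minimum DO ≈ 4.84 mg/L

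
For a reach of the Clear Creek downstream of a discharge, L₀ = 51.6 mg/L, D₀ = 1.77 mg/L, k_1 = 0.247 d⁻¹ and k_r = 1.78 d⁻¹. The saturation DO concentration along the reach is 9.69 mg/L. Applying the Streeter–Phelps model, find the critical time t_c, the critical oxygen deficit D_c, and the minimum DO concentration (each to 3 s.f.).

With k_r/k_1 = 7.206 and 1 − D₀(k_r−k_1)/(k_1 L₀) = 0.7871,
t_c = ln(7.206 × 0.7871) / (1.78 − 0.247) = ln(5.672) / 1.533 = 1.736/1.533 = 1.132 d.
D_c = (k_1/k_r) L₀ e^(−k_1 t_c) = (0.247/1.78) × 51.6 × e^(−0.247×1.132) = 0.1388 × 51.6 × 0.7561 = 5.414 mg/L.
Minimum DO = C_s − D_c = 9.69 − 5.414 = 4.276 mg/L.

t_c ≈ 1.13 d; D_c ≈ 5.41 mg/L; min DO ≈ 4.28 mg/L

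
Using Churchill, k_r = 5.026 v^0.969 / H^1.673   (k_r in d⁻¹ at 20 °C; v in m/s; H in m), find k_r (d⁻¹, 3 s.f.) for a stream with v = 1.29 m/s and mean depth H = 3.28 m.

k_r = 5.026 × 1.29^0.969 / 3.28^1.673 = 5.026 × 1.280 / 7.296 = 0.8817 d⁻¹.

k_r ≈ 0.882 d⁻¹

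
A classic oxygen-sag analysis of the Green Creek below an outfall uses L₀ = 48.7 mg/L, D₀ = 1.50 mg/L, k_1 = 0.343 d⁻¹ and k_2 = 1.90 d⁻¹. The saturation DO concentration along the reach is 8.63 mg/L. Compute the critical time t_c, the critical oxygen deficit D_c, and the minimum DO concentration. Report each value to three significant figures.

With k_2/k_1 = 5.539 and 1 − D₀(k_2−k_1)/(k_1 L₀) = 0.8602,
t_c = ln(5.539 × 0.8602) / (1.90 − 0.343) = ln(4.765) / 1.557 = 1.561/1.557 = 1.003 d.
L(t_c) = L₀ e^(−k_1 t_c) = 48.7 × 0.7090 = 34.53 mg/L, and at the critical point k_2 D_c = k_1 L, so D_c = (0.343/1.90) × 34.53 = 6.233 mg/L.
Minimum DO = C_s − D_c = 8.63 − 6.233 = 2.397 mg/L.

t_c ≈ 1.00 d; D_c ≈ 6.23 mg/L; min DO ≈ 2.40 mg/L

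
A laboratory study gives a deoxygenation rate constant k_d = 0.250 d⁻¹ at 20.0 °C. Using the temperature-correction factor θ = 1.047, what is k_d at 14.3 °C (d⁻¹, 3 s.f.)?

k_d(T₂) = k_d(T₁) · θ^(T₂−T₁) = 0.250 × 1.047^(14.3−20.0)
= 0.250 × 1.047^-5.70 = 0.250 × 0.7697 = 0.1924 d⁻¹.

k_d ≈ 0.192 d⁻¹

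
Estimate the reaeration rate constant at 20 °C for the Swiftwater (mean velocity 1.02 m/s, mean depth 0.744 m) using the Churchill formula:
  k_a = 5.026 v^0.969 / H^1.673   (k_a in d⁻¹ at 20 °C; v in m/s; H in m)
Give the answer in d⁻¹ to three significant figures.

k_a = 5.026 × 1.02^0.969 / 0.744^1.673 = 5.026 × 1.019 / 0.6097 = 8.403 d⁻¹.

k_a ≈ 8.40 d⁻¹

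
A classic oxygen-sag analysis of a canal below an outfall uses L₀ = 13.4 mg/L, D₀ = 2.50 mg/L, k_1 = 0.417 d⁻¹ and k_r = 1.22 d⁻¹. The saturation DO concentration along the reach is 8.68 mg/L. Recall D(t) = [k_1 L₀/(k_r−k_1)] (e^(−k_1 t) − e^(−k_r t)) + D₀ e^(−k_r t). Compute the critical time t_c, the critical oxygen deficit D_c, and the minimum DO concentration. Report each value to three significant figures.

t_c ≈ 0.783 d; D_c ≈ 3.30 mg/L; min DO ≈ 5.38 mg/L

With k_r/k_1 = 2.926 and 1 − D₀(k_r−k_1)/(k_1 L₀) = 0.6407,
t_c = ln(2.926 × 0.6407) / (1.22 − 0.417) = ln(1.875) / 0.8030 = 0.6284/0.8030 = 0.7825 d.
L(t_c) = L₀ e^(−k_1 t_c) = 13.4 × 0.7216 = 9.669 mg/L, and at the critical point k_r D_c = k_1 L, so D_c = (0.417/1.22) × 9.669 = 3.305 mg/L.
Minimum DO = C_s − D_c = 8.68 − 3.305 = 5.375 mg/L.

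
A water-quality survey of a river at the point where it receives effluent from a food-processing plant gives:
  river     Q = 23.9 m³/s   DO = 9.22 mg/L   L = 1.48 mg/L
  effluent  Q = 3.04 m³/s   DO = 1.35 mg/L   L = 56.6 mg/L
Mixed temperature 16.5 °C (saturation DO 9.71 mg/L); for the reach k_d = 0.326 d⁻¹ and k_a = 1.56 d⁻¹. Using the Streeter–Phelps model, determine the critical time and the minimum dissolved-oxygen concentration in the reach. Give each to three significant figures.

t_c ≈ 0.352 d; minimum DO ≈ 8.28 mg/L

Mixed DO = (23.9×9.22 + 3.04×1.35)/(23.9+3.04) = 224.5/26.94 = 8.332 mg/L.
Mixed L₀ = (23.9×1.48 + 3.04×56.6)/(26.94) = 207.4/26.94 = 7.700 mg/L.
Initial deficit D₀ = C_s − DO₀ = 9.71 − 8.332 = 1.378 mg/L.
t_c = (1/1.234) ln[(1.56/0.326)(1 − 1.378×1.234/(0.326×7.700))] = 0.8104 × ln(1.543) = 0.3517 d.
D_c = (0.326/1.56) × 7.700 × e^(−0.326×0.3517) = 0.2090 × 7.700 × 0.8917 = 1.435 mg/L.
Minimum DO = 9.71 − 1.435 = 8.275 mg/L.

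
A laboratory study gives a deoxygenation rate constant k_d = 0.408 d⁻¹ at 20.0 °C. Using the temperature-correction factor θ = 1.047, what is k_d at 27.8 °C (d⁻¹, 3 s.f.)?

k_d(T₂) = k_d(T₁) · θ^(T₂−T₁) = 0.408 × 1.047^(27.8−20.0)
= 0.408 × 1.047^7.80 = 0.408 × 1.431 = 0.5838 d⁻¹.

k_d ≈ 0.584 d⁻¹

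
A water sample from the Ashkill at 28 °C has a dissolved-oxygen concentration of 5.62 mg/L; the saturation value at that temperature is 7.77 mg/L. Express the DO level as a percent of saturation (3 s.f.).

% saturation = C/C_s × 100 = 5.62/7.77 × 100 = 72.3 %.

72.3 % saturation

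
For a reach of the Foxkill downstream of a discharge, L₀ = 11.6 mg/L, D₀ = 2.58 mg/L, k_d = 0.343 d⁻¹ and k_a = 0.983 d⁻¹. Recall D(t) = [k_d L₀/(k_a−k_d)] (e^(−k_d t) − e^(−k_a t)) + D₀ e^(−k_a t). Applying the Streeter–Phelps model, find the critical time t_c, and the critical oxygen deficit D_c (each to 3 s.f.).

t_c ≈ 0.807 d; D_c ≈ 3.07 mg/L

t_c = [1/(k_a−k_d)] ln[(k_a/k_d)(1 − D₀(k_a−k_d)/(k_d L₀))]
= [1/(0.983−0.343)] ln[(0.983/0.343)(1 − 2.58×0.6400/(0.343×11.6))]
= (1/0.6400) ln[2.866 × 0.5850] = 1.563 × ln(1.677) = 1.563 × 0.5167 = 0.8074 d.
L(t_c) = L₀ e^(−k_d t_c) = 11.6 × 0.7581 = 8.794 mg/L, and at the critical point k_a D_c = k_d L, so D_c = (0.343/0.983) × 8.794 = 3.068 mg/L.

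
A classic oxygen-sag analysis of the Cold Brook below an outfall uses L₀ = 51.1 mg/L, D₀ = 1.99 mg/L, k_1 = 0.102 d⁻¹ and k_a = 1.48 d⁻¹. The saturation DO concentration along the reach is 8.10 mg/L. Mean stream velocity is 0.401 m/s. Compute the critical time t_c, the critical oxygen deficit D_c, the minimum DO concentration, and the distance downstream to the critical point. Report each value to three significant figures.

t_c = [1/(k_a−k_1)] ln[(k_a/k_1)(1 − D₀(k_a−k_1)/(k_1 L₀))]
= [1/(1.48−0.102)] ln[(1.48/0.102)(1 − 1.99×1.378/(0.102×51.1))]
= (1/1.378) ln[14.51 × 0.4739] = 0.7257 × ln(6.876) = 0.7257 × 1.928 = 1.399 d.
D_c = (k_1/k_a) L₀ e^(−k_1 t_c) = (0.102/1.48) × 51.1 × e^(−0.102×1.399) = 0.06892 × 51.1 × 0.8670 = 3.053 mg/L.
Minimum DO = C_s − D_c = 8.10 − 3.053 = 5.047 mg/L.
x_c = v t_c = 0.401 m/s × 1.399 d × 86400 s/d = 48480 m ≈ 48.5 km.

t_c ≈ 1.40 d; D_c ≈ 3.05 mg/L; min DO ≈ 5.05 mg/L; x_c ≈ 48.5 km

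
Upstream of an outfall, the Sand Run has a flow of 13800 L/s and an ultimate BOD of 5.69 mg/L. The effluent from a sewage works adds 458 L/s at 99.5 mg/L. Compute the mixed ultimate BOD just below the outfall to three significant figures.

Flow-weighted mixing: C = (Q_r C_r + Q_w C_w)/(Q_r + Q_w)
= (13800×5.69 + 458×99.5)/(13800 + 458) = 124100/14260 = 8.703 mg/L.

8.70 mg/L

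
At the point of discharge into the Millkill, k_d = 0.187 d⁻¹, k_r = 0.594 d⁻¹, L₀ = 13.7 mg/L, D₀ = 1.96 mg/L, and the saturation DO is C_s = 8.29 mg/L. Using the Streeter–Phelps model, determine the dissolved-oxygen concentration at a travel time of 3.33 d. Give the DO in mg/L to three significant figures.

k_d L₀/(k_r−k_d) = 0.187×13.7/(0.594−0.187) = 2.562/0.4070 = 6.295 mg/L.
e^(−k_d t) = e^(−0.187×3.330) = 0.5365; e^(−k_r t) = e^(−0.594×3.330) = 0.1383.
D = 6.295 × (0.5365 − 0.1383) + 1.96 × 0.1383 = 2.506 + 0.2712 = 2.777 mg/L.
DO = C_s − D = 8.29 − 2.777 = 5.513 mg/L.

DO ≈ 5.51 mg/L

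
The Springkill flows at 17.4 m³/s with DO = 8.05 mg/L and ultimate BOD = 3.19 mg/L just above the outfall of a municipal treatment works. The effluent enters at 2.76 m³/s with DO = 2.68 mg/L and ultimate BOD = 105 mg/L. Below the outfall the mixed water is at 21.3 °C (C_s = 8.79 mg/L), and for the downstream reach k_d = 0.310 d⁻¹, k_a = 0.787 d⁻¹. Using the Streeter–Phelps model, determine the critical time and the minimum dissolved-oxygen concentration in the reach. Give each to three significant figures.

Mixed DO = (17.4×8.05 + 2.76×2.68)/(17.4+2.76) = 147.5/20.16 = 7.315 mg/L.
Mixed L₀ = (17.4×3.19 + 2.76×105)/(20.16) = 345.3/20.16 = 17.13 mg/L.
Initial deficit D₀ = C_s − DO₀ = 8.79 − 7.315 = 1.475 mg/L.
t_c = (1/0.4770) ln[(0.787/0.310)(1 − 1.475×0.4770/(0.310×17.13))] = 2.096 × ln(2.202) = 1.655 d.
D_c = (0.310/0.787) × 17.13 × e^(−0.310×1.655) = 0.3939 × 17.13 × 0.5986 = 4.039 mg/L.
Minimum DO = 8.79 − 4.039 = 4.751 mg/L.

t_c ≈ 1.66 d; minimum DO ≈ 4.75 mg/L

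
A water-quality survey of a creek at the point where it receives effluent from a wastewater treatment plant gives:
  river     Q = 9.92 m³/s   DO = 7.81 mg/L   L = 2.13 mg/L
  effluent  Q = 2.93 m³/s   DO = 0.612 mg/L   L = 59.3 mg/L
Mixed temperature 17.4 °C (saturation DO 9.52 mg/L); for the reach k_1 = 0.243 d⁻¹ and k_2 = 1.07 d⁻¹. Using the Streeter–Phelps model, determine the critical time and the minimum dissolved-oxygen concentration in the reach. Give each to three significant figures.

t_c ≈ 0.106 d; minimum DO ≈ 6.16 mg/L

Mixed DO = (9.92×7.81 + 2.93×0.612)/(9.92+2.93) = 79.27/12.85 = 6.169 mg/L.
Mixed L₀ = (9.92×2.13 + 2.93×59.3)/(12.85) = 194.9/12.85 = 15.17 mg/L.
Initial deficit D₀ = C_s − DO₀ = 9.52 − 6.169 = 3.351 mg/L.
t_c = (1/0.8270) ln[(1.07/0.243)(1 − 3.351×0.8270/(0.243×15.17))] = 1.209 × ln(1.092) = 0.1062 d.
D_c = (0.243/1.07) × 15.17 × e^(−0.243×0.1062) = 0.2271 × 15.17 × 0.9745 = 3.356 mg/L.
Minimum DO = 9.52 − 3.356 = 6.164 mg/L.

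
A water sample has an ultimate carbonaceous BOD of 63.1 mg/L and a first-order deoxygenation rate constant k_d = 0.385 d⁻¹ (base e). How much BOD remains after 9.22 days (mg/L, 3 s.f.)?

L ≈ 1.81 mg/L

L_t = L₀ e^(−k_d t) = 63.1 × e^(−0.385×9.22) = 63.1 × 0.02873 = 1.813 mg/L.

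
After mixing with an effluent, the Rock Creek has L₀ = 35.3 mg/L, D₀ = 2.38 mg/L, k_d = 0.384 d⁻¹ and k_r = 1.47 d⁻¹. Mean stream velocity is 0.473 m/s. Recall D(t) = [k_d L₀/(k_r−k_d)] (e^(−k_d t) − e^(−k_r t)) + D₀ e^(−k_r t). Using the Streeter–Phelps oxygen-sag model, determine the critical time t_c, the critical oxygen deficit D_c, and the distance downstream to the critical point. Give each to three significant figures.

At the critical point dD/dt = 0, so k_d L₀ e^(−k_d t) = k_r D. Substituting D(t) from the Streeter–Phelps equation and solving for t gives
t_c = ln[(k_r/k_d)(1 − D₀(k_r−k_d)/(k_d L₀))] / (k_r−k_d).
Here k_r−k_d = 1.086 d⁻¹ and 1 − D₀(k_r−k_d)/(k_d L₀) = 1 − 2.38×1.086/(0.384×35.3) = 0.8093, so
t_c = ln(3.828 × 0.8093) / 1.086 = 1.131 / 1.086 = 1.041 d.
L(t_c) = L₀ e^(−k_d t_c) = 35.3 × 0.6704 = 23.67 mg/L, and at the critical point k_r D_c = k_d L, so D_c = (0.384/1.47) × 23.67 = 6.182 mg/L.
x_c = v t_c = 0.473 m/s × 1.041 d × 86400 s/d = 42550 m ≈ 42.6 km.

t_c ≈ 1.04 d; D_c ≈ 6.18 mg/L; x_c ≈ 42.6 km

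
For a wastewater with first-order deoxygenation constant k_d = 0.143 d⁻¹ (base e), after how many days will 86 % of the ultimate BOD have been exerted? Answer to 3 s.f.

y/L₀ = 1 − e^(−k_d t) = 0.86 ⇒ e^(−k_d t) = 0.140
t = −ln(0.140) / 0.143 = 1.966 / 0.143 = 13.75 d.

t ≈ 13.7 d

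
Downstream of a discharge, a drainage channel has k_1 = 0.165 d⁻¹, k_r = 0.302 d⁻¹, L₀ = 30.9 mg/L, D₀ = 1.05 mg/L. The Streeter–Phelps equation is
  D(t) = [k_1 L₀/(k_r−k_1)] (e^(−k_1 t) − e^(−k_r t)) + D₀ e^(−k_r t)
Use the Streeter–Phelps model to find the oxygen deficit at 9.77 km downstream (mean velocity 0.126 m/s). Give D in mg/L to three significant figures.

Travel time t = x/v = 9.77 km / (0.126 m/s) = 9770 m / 0.126 m/s = 77540 s = 0.8975 d.
k_1 L₀/(k_r−k_1) = 0.165×30.9/(0.302−0.165) = 5.098/0.1370 = 37.22 mg/L.
e^(−k_1 t) = e^(−0.165×0.8975) = 0.8624; e^(−k_r t) = e^(−0.302×0.8975) = 0.7626.
D = 37.22 × (0.8624 − 0.7626) + 1.05 × 0.7626 = 3.713 + 0.8007 = 4.514 mg/L.

D ≈ 4.51 mg/L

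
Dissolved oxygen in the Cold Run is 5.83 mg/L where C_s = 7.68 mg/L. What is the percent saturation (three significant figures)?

75.9 % saturation

% saturation = C/C_s × 100 = 5.83/7.68 × 100 = 75.9 %.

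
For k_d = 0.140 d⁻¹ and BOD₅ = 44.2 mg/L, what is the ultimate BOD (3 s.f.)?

L₀ ≈ 87.8 mg/L

BOD₅ = L₀(1 − e^(−5k_d)) ⇒ L₀ = BOD₅ / (1 − e^(−5×0.140))
= 44.2 / (1 − 0.4966) = 44.2 / 0.5034 = 87.80 mg/L.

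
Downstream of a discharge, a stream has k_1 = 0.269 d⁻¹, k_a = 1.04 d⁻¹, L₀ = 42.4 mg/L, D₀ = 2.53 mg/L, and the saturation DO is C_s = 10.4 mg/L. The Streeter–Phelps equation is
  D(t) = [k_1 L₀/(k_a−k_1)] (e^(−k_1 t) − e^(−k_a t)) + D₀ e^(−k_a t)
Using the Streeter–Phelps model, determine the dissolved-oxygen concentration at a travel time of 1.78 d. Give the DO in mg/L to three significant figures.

DO ≈ 3.16 mg/L

k_1 L₀/(k_a−k_1) = 0.269×42.4/(1.04−0.269) = 11.41/0.7710 = 14.79 mg/L.
e^(−k_1 t) = e^(−0.269×1.780) = 0.6195; e^(−k_a t) = e^(−1.04×1.780) = 0.1570.
D = 14.79 × (0.6195 − 0.1570) + 2.53 × 0.1570 = 6.841 + 0.3973 = 7.239 mg/L.
DO = C_s − D = 10.4 − 7.239 = 3.161 mg/L.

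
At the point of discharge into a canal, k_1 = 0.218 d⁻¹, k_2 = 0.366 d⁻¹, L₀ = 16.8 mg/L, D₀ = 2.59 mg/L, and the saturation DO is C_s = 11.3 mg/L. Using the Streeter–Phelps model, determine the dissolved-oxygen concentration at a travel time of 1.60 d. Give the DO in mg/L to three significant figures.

DO ≈ 6.18 mg/L

k_1 L₀/(k_2−k_1) = 0.218×16.8/(0.366−0.218) = 3.662/0.1480 = 24.75 mg/L.
e^(−k_1 t) = e^(−0.218×1.600) = 0.7055; e^(−k_2 t) = e^(−0.366×1.600) = 0.5568.
D = 24.75 × (0.7055 − 0.5568) + 2.59 × 0.5568 = 3.681 + 1.442 = 5.123 mg/L.
DO = C_s − D = 11.3 − 5.123 = 6.177 mg/L.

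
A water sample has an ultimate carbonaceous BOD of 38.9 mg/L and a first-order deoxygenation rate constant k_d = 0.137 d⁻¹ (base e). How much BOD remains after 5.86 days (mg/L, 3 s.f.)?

L ≈ 17.4 mg/L

L_t = L₀ e^(−k_d t) = 38.9 × e^(−0.137×5.86) = 38.9 × 0.4481 = 17.43 mg/L.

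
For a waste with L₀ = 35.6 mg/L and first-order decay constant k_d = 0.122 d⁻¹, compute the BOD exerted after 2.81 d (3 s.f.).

y ≈ 10.3 mg/L

y_t = L₀(1 − e^(−k_d t)) = 35.6 × (1 − e^(−0.122×2.81))
= 35.6 × (1 − 0.7098) = 35.6 × 0.2902 = 10.33 mg/L.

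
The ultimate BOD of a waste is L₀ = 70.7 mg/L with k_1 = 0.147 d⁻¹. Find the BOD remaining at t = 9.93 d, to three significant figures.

L ≈ 16.4 mg/L

L_t = L₀ e^(−k_1 t) = 70.7 × e^(−0.147×9.93) = 70.7 × 0.2323 = 16.42 mg/L.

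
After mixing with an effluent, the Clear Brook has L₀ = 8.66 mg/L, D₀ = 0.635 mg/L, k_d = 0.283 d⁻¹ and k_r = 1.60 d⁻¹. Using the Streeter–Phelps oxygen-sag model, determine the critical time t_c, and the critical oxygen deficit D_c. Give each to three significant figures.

t_c = [1/(k_r−k_d)] ln[(k_r/k_d)(1 − D₀(k_r−k_d)/(k_d L₀))]
= [1/(1.60−0.283)] ln[(1.60/0.283)(1 − 0.635×1.317/(0.283×8.66))]
= (1/1.317) ln[5.654 × 0.6588] = 0.7593 × ln(3.724) = 0.7593 × 1.315 = 0.9984 d.
D_c = (k_d/k_r) L₀ e^(−k_d t_c) = (0.283/1.60) × 8.66 × e^(−0.283×0.9984) = 0.1769 × 8.66 × 0.7539 = 1.155 mg/L.

t_c ≈ 0.998 d; D_c ≈ 1.15 mg/L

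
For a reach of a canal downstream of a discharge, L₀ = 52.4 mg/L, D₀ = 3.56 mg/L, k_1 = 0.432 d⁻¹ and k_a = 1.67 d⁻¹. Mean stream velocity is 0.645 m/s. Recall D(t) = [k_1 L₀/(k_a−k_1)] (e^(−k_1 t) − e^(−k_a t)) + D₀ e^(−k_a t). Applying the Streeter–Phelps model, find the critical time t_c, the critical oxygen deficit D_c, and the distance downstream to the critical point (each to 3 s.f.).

t_c = [1/(k_a−k_1)] ln[(k_a/k_1)(1 − D₀(k_a−k_1)/(k_1 L₀))]
= [1/(1.67−0.432)] ln[(1.67/0.432)(1 − 3.56×1.238/(0.432×52.4))]
= (1/1.238) ln[3.866 × 0.8053] = 0.8078 × ln(3.113) = 0.8078 × 1.136 = 0.9173 d.
D_c = (k_1/k_a) L₀ e^(−k_1 t_c) = (0.432/1.67) × 52.4 × e^(−0.432×0.9173) = 0.2587 × 52.4 × 0.6728 = 9.120 mg/L.
x_c = v t_c = 0.645 m/s × 0.9173 d × 86400 s/d = 51120 m ≈ 51.1 km.

t_c ≈ 0.917 d; D_c ≈ 9.12 mg/L; x_c ≈ 51.1 km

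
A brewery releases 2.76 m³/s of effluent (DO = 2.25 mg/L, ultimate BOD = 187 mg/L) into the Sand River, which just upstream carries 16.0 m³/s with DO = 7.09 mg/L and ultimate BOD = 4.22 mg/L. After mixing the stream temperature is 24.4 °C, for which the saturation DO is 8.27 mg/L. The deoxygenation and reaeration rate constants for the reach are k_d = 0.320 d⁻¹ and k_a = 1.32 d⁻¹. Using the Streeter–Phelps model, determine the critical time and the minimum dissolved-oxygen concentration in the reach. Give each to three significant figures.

Mixed DO = (16.0×7.09 + 2.76×2.25)/(16.0+2.76) = 119.6/18.76 = 6.378 mg/L.
Mixed L₀ = (16.0×4.22 + 2.76×187)/(18.76) = 583.6/18.76 = 31.11 mg/L.
Initial deficit D₀ = C_s − DO₀ = 8.27 − 6.378 = 1.892 mg/L.
t_c = (1/1.000) ln[(1.32/0.320)(1 − 1.892×1.000/(0.320×31.11))] = 1.000 × ln(3.341) = 1.206 d.
D_c = (0.320/1.32) × 31.11 × e^(−0.320×1.206) = 0.2424 × 31.11 × 0.6798 = 5.127 mg/L.
Minimum DO = 8.27 − 5.127 = 3.143 mg/L.

t_c ≈ 1.21 d; minimum DO ≈ 3.14 mg/L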